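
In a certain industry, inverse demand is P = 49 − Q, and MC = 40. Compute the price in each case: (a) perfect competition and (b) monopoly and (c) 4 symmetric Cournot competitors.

Perfect competition: P = MC = 40, so 49 − Q = 40 and Q = 9.
Monopoly sets MR = MC: 49 − 2Q = 40 ⇒ Q = 4.5, P = 49 − 4.5 = 44.5.
In a 4-firm Cournot equilibrium, symmetry and the first-order condition give q = (49 − 40)/(5) = 1.8. So Q = 7.2 and P = 41.8.

Competition: P = 40; Monopoly: P = 44.5; Cournot: P = 41.8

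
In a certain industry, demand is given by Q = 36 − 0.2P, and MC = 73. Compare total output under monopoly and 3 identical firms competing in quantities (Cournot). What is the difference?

Inverting demand: P = 180 − 5Q.
A monopolist chooses Q where MR = MC. MR = 180 − 10Q; setting this equal to 73 gives Q = 10.7 and P = 126.5.
With 3 symmetric Cournot firms, each firm's FOC gives 180 − 20q = 73, so q = 5.35, Q = 3·5.35 = 16.05, and P = 99.75.
Change in total output: 16.05 − 10.7 = 5.35.

Total output rises by 5.35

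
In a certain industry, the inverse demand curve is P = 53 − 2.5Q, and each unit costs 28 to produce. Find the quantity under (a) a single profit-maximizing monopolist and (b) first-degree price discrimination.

Monopoly: Q = 5; Perfect PD: Q = 10

A monopolist chooses Q where MR = MC. MR = 53 − 5Q; setting this equal to 28 gives Q = 5 and P = 40.5.
Under first-degree price discrimination the firm charges each unit its demand price and produces up to where P = MC, i.e. Q = 10. Consumer surplus is zero; producer surplus equals total surplus.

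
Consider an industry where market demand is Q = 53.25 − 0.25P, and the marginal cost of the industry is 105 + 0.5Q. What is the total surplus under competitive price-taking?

Inverting demand: P = 213 − 4Q.
Competitive equilibrium sets price equal to marginal cost: 213 − 4Q = 105 + 0.5Q, so Q = 24 and P = 117.
CS = ½·(213 − 117)·24 = 1152; PS = (117·24 − 105·24 − ½·0.5·24²) = 144; TS = 1296.

TS = 1296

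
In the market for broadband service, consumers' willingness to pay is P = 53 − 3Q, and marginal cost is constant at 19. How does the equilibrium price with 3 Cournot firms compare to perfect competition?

Cournot: P = 27.5; Competition: P = 19

Cournot with 3 identical firms: the symmetric best-response condition is 53 − 12q = 19. Each firm produces q = 17/6, total output Q = 8.5, price P = 27.5.
Perfect competition: P = MC = 19, so 53 − 3Q = 19 and Q = 34/3.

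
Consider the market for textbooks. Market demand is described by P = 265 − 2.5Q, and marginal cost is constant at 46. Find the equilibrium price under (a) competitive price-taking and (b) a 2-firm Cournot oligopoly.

Competitive firms price at marginal cost: P = 46, giving Q = 87.6.
Cournot with 2 identical firms: the symmetric best-response condition is 265 − 7.5q = 46. Each firm produces q = 29.2, total output Q = 58.4, price P = 119.

Competition: P = 46; Cournot: P = 119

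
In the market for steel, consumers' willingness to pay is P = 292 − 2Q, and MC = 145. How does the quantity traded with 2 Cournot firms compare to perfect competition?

Cournot: Q = 49; Competition: Q = 73.5

In a 2-firm Cournot equilibrium, symmetry and the first-order condition give q = (292 − 145)/(6) = 24.5. So Q = 49 and P = 194.
Perfect competition: P = MC = 145, so 292 − 2Q = 145 and Q = 73.5.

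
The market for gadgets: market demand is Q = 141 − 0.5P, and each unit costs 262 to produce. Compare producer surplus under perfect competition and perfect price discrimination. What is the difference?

Inverting demand: P = 282 − 2Q.
Under competition P = MC = 262, so Q = (282 − 262)/2 = 10.
PS = (262 − 262)·10 = 0.
Under first-degree price discrimination the firm charges each unit its demand price and produces up to where P = MC, i.e. Q = 10. Consumer surplus is zero; producer surplus equals total surplus.
PS = ½·(282 − 262)·10 = 100.
Change in producer surplus: 100 − 0 = 100.

Producer surplus rises by 100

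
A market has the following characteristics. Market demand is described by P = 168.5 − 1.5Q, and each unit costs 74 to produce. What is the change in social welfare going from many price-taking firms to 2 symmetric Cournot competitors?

Social welfare falls by 330.75

Under competition P = MC = 74, so Q = (168.5 − 74)/1.5 = 63.
CS = ½·(168.5 − 74)·63 = 2976.75; PS = (74 − 74)·63 = 0; TS = 2976.75.
Cournot with 2 identical firms: the symmetric best-response condition is 168.5 − 4.5q = 74. Each firm produces q = 21, total output Q = 42, price P = 105.5.
CS = ½·(168.5 − 105.5)·42 = 1323; PS = (105.5 − 74)·42 = 1323; TS = 2646.
Change in social welfare: 2646 − 2976.75 = −330.75.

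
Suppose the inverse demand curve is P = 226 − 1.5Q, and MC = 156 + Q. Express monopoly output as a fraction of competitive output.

Monopoly sets MR = MC: 226 − 3Q = 156 + Q ⇒ Q = 17.5, P = 226 − 1.5·17.5 = 199.75.
Competitive equilibrium sets price equal to marginal cost: 226 − 1.5Q = 156 + Q, so Q = 28 and P = 184.
Ratio Q_m/Q_c = 17.5/28 = 0.625.

Q_m/Q_c = 0.625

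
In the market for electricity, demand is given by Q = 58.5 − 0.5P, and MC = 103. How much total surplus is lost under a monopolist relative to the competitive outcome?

Inverting demand: P = 117 − 2Q.
Under competition P = MC = 103, so Q = (117 − 103)/2 = 7.
Monopoly sets MR = MC: 117 − 4Q = 103 ⇒ Q = 3.5, P = 117 − 2·3.5 = 110.
DWL is the triangle between Q = 3.5 and Q = 7: ½·(7 − 3.5)·(110 − 103) = 12.25.

DWL = 12.25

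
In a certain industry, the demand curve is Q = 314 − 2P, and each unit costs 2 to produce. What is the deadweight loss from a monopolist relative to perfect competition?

Inverting demand: P = 157 − 0.5Q.
Perfect competition: P = MC = 2, so 157 − 0.5Q = 2 and Q = 310.
The monopolist equates marginal revenue to marginal cost: 157 − Q = 2, so Q = 155. From demand, P = 79.5.
DWL is the triangle between Q = 155 and Q = 310: ½·(310 − 155)·(79.5 − 2) = 6006.25.

DWL = 6006.25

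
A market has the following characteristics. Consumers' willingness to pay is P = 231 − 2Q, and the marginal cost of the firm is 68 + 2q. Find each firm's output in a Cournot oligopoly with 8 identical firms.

In a 8-firm Cournot equilibrium, symmetry and the first-order condition give q = (231 − 68)/(20) = 8.15. So Q = 65.2 and P = 100.6.

q_i = 8.15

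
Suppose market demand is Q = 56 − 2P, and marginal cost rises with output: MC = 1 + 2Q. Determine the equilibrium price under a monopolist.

P = 23.5

Inverting demand: P = 28 − 0.5Q.
The monopolist equates marginal revenue to marginal cost: 28 − Q = 1 + 2Q, so Q = 9. From demand, P = 23.5.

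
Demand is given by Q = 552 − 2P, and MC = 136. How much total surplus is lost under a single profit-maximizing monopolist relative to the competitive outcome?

Inverting demand: P = 276 − 0.5Q.
Competitive firms price at marginal cost: P = 136, giving Q = 280.
Monopoly sets MR = MC: 276 − Q = 136 ⇒ Q = 140, P = 276 − 0.5·140 = 206.
DWL is the triangle between Q = 140 and Q = 280: ½·(280 − 140)·(206 − 136) = 4900.

DWL = 4900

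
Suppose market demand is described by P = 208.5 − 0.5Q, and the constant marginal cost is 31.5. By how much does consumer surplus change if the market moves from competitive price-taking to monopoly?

Under competition P = MC = 31.5, so Q = (208.5 − 31.5)/0.5 = 354.
CS = ½·(208.5 − 31.5)·354 = 31329.
A monopolist chooses Q where MR = MC. MR = 208.5 − Q; setting this equal to 31.5 gives Q = 177 and P = 120.
CS = ½·(208.5 − 120)·177 = 7832.25.
Change in consumer surplus: 7832.25 − 31329 = −23496.75.

CS falls by 23496.75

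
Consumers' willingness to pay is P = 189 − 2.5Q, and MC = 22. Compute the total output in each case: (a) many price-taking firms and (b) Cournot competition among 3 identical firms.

Competition: Q = 66.8; Cournot: Q = 50.1

Perfect competition: P = MC = 22, so 189 − 2.5Q = 22 and Q = 66.8.
In a 3-firm Cournot equilibrium, symmetry and the first-order condition give q = (189 − 22)/(10) = 16.7. So Q = 50.1 and P = 63.75.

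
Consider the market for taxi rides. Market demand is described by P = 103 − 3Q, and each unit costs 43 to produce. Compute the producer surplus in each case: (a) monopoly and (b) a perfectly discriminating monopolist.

Monopoly: PS = 300; Perfect PD: PS = 600

A monopolist chooses Q where MR = MC. MR = 103 − 6Q; setting this equal to 43 gives Q = 10 and P = 73.
PS = (73 − 43)·10 = 300.
A perfectly discriminating monopolist sells every unit with P(Q) ≥ MC(Q), so output equals the competitive quantity Q = 20. Each buyer pays their reservation price, so CS = 0 and the firm captures all surplus.
PS = ½·(103 − 43)·20 = 600.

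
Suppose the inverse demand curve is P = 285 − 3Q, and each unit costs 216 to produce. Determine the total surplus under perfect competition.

TS = 793.5

Under competition P = MC = 216, so Q = (285 − 216)/3 = 23.
CS = ½·(285 − 216)·23 = 793.5; PS = (216 − 216)·23 = 0; TS = 793.5.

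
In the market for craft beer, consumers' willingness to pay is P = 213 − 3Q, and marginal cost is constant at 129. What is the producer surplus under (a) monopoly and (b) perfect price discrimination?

Monopoly: PS = 588; Perfect PD: PS = 1176

Monopoly sets MR = MC: 213 − 6Q = 129 ⇒ Q = 14, P = 213 − 3·14 = 171.
PS = (171 − 129)·14 = 588.
With perfect price discrimination, output is the efficient level Q = 28 (where demand meets MC), but every buyer pays their willingness to pay: CS = 0 and PS = total surplus.
PS = ½·(213 − 129)·28 = 1176.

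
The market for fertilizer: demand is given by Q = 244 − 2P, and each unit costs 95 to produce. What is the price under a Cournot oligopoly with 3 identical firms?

P = 101.75

Inverting demand: P = 122 − 0.5Q.
In a 3-firm Cournot equilibrium, symmetry and the first-order condition give q = (122 − 95)/(2) = 13.5. So Q = 40.5 and P = 101.75.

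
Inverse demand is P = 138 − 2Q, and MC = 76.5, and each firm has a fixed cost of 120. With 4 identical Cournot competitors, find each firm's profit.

Cournot with 4 identical firms: the symmetric best-response condition is 138 − 10q = 76.5. Each firm produces q = 6.15, total output Q = 24.6, price P = 88.8.
Each firm's profit = (88.8 − 76.5)·6.15 − 120 = −44.355.

π_i = −44.355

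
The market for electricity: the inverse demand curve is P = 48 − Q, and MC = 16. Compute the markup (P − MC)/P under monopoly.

The monopolist equates marginal revenue to marginal cost: 48 − 2Q = 16, so Q = 16. From demand, P = 32.
Lerner index = (P − MC)/P = (32 − 16)/32 = 0.5.

Lerner index = 0.5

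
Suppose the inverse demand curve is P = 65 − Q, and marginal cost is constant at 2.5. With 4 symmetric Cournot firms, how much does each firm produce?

q_i = 12.5

In a 4-firm Cournot equilibrium, symmetry and the first-order condition give q = (65 − 2.5)/(5) = 12.5. So Q = 50 and P = 15.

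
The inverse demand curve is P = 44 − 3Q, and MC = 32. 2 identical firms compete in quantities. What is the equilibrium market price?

Cournot with 2 identical firms: the symmetric best-response condition is 44 − 9q = 32. Each firm produces q = 4/3, total output Q = 8/3, price P = 36.

P = 36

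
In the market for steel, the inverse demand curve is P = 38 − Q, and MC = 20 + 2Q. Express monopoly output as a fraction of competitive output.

The monopolist equates marginal revenue to marginal cost: 38 − 2Q = 20 + 2Q, so Q = 4.5. From demand, P = 33.5.
Competitive equilibrium sets price equal to marginal cost: 38 − Q = 20 + 2Q, so Q = 6 and P = 32.
Ratio Q_m/Q_c = 4.5/6 = 0.75.

Q_m/Q_c = 0.75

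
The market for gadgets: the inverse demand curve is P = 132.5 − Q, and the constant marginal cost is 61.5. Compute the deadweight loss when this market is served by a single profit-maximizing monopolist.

Perfect competition: P = MC = 61.5, so 132.5 − Q = 61.5 and Q = 71.
A monopolist chooses Q where MR = MC. MR = 132.5 − 2Q; setting this equal to 61.5 gives Q = 35.5 and P = 97.
DWL is the triangle between Q = 35.5 and Q = 71: ½·(71 − 35.5)·(97 − 61.5) = 630.125.

DWL = 630.125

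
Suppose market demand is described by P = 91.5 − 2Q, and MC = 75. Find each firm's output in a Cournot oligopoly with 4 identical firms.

In a 4-firm Cournot equilibrium, symmetry and the first-order condition give q = (91.5 − 75)/(10) = 1.65. So Q = 6.6 and P = 78.3.

q_i = 1.65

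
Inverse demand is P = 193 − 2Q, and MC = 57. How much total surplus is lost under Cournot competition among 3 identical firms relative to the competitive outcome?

DWL = 289

Perfect competition: P = MC = 57, so 193 − 2Q = 57 and Q = 68.
Cournot with 3 identical firms: the symmetric best-response condition is 193 − 8q = 57. Each firm produces q = 17, total output Q = 51, price P = 91.
DWL is the triangle between Q = 51 and Q = 68: ½·(68 − 51)·(91 − 57) = 289.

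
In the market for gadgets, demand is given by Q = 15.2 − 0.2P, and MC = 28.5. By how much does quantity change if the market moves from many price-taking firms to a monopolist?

Inverting demand: P = 76 − 5Q.
Under competition P = MC = 28.5, so Q = (76 − 28.5)/5 = 9.5.
A monopolist chooses Q where MR = MC. MR = 76 − 10Q; setting this equal to 28.5 gives Q = 4.75 and P = 52.25.
Change in quantity: 4.75 − 9.5 = −4.75.

Q falls by 4.75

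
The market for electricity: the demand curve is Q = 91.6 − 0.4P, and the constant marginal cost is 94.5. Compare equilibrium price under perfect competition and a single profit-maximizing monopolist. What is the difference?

P rises by 67.25

Inverting demand: P = 229 − 2.5Q.
Competitive firms price at marginal cost: P = 94.5, giving Q = 53.8.
The monopolist equates marginal revenue to marginal cost: 229 − 5Q = 94.5, so Q = 26.9. From demand, P = 161.75.
Change in equilibrium price: 161.75 − 94.5 = 67.25.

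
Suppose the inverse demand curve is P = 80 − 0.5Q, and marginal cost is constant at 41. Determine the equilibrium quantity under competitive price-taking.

Under competition P = MC = 41, so Q = (80 − 41)/0.5 = 78.

Q = 78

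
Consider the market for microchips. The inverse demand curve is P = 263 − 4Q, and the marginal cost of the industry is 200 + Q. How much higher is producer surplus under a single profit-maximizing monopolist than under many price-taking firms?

Under competition P = MC: 263 − 4Q = 200 + Q ⇒ Q = 12.6, P = 212.6.
PS = P·Q − VC(Q) = 212.6·12.6 − (200·12.6 + ½·1·12.6²) = 79.38.
A monopolist chooses Q where MR = MC. MR = 263 − 8Q; setting this equal to 200 + Q gives Q = 7 and P = 235.
PS = P·Q − VC(Q) = 235·7 − (200·7 + ½·1·7²) = 220.5.
Change in producer surplus: 220.5 − 79.38 = 141.12.

Producer surplus rises by 141.12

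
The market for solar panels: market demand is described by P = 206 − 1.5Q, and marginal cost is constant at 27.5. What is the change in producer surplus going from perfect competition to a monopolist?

Perfect competition: P = MC = 27.5, so 206 − 1.5Q = 27.5 and Q = 119.
PS = (27.5 − 27.5)·119 = 0.
A monopolist chooses Q where MR = MC. MR = 206 − 3Q; setting this equal to 27.5 gives Q = 59.5 and P = 116.75.
PS = (116.75 − 27.5)·59.5 = 5310.375.
Change in producer surplus: 5310.375 − 0 = 5310.375.

Producer surplus rises by 5310.375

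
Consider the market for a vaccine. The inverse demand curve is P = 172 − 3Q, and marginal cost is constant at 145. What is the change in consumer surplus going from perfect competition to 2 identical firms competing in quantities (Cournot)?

Perfect competition: P = MC = 145, so 172 − 3Q = 145 and Q = 9.
CS = ½·(172 − 145)·9 = 121.5.
Cournot with 2 identical firms: the symmetric best-response condition is 172 − 9q = 145. Each firm produces q = 3, total output Q = 6, price P = 154.
CS = ½·(172 − 154)·6 = 54.
Change in consumer surplus: 54 − 121.5 = −67.5.

CS falls by 67.5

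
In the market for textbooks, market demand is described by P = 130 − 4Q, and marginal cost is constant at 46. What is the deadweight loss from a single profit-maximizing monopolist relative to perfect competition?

Perfect competition: P = MC = 46, so 130 − 4Q = 46 and Q = 21.
Monopoly sets MR = MC: 130 − 8Q = 46 ⇒ Q = 10.5, P = 130 − 4·10.5 = 88.
DWL is the triangle between Q = 10.5 and Q = 21: ½·(21 − 10.5)·(88 − 46) = 220.5.

DWL = 220.5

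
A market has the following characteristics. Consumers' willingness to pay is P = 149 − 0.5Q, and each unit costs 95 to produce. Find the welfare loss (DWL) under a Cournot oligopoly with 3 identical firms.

Perfect competition: P = MC = 95, so 149 − 0.5Q = 95 and Q = 108.
Cournot with 3 identical firms: the symmetric best-response condition is 149 − 2q = 95. Each firm produces q = 27, total output Q = 81, price P = 108.5.
DWL is the triangle between Q = 81 and Q = 108: ½·(108 − 81)·(108.5 − 95) = 182.25.

DWL = 182.25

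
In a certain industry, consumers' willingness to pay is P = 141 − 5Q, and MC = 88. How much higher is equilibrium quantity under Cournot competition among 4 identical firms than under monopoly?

Equilibrium quantity rises by 3.18

A monopolist chooses Q where MR = MC. MR = 141 − 10Q; setting this equal to 88 gives Q = 5.3 and P = 114.5.
Cournot with 4 identical firms: the symmetric best-response condition is 141 − 25q = 88. Each firm produces q = 2.12, total output Q = 8.48, price P = 98.6.
Change in equilibrium quantity: 8.48 − 5.3 = 3.18.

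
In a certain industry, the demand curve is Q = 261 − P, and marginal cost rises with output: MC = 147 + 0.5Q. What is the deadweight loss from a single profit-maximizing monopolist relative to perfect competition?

Inverting demand: P = 261 − Q.
Competitive equilibrium sets price equal to marginal cost: 261 − Q = 147 + 0.5Q, so Q = 76 and P = 185.
The monopolist equates marginal revenue to marginal cost: 261 − 2Q = 147 + 0.5Q, so Q = 45.6. From demand, P = 215.4.
CS = ½·(261 − 185)·76 = 2888; PS = (185·76 − 147·76 − ½·0.5·76²) = 1444; TS = 4332.
CS = ½·(261 − 215.4)·45.6 = 1039.68; PS = (215.4·45.6 − 147·45.6 − ½·0.5·45.6²) = 2599.2; TS = 3638.88.
DWL = 4332 − 3638.88 = 693.12.

DWL = 693.12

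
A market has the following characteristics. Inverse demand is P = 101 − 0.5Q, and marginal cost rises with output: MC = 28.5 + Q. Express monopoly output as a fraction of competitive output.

Q_m/Q_c = 0.75

A monopolist chooses Q where MR = MC. MR = 101 − Q; setting this equal to 28.5 + Q gives Q = 36.25 and P = 82.875.
Competitive equilibrium sets price equal to marginal cost: 101 − 0.5Q = 28.5 + Q, so Q = 145/3 and P = 461/6.
Ratio Q_m/Q_c = 36.25/(145/3) = 0.75.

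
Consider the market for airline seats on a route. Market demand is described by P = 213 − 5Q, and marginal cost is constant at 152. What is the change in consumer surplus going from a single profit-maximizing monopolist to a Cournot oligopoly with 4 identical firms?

CS rises by 145.119

A monopolist chooses Q where MR = MC. MR = 213 − 10Q; setting this equal to 152 gives Q = 6.1 and P = 182.5.
CS = ½·(213 − 182.5)·6.1 = 93.025.
In a 4-firm Cournot equilibrium, symmetry and the first-order condition give q = (213 − 152)/(25) = 2.44. So Q = 9.76 and P = 164.2.
CS = ½·(213 − 164.2)·9.76 = 238.144.
Change in consumer surplus: 238.144 − 93.025 = 145.119.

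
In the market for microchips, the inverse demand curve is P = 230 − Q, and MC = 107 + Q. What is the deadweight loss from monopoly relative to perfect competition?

Under competition P = MC: 230 − Q = 107 + Q ⇒ Q = 61.5, P = 168.5.
A monopolist chooses Q where MR = MC. MR = 230 − 2Q; setting this equal to 107 + Q gives Q = 41 and P = 189.
CS = ½·(230 − 168.5)·61.5 = 1891.125; PS = (168.5·61.5 − 107·61.5 − ½·1·61.5²) = 1891.125; TS = 3782.25.
CS = ½·(230 − 189)·41 = 840.5; PS = (189·41 − 107·41 − ½·1·41²) = 2521.5; TS = 3362.
DWL = 3782.25 − 3362 = 420.25.

DWL = 420.25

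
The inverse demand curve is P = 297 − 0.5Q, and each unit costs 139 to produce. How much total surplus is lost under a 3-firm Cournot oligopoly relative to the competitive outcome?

Competitive firms price at marginal cost: P = 139, giving Q = 316.
In a 3-firm Cournot equilibrium, symmetry and the first-order condition give q = (297 − 139)/(2) = 79. So Q = 237 and P = 178.5.
DWL is the triangle between Q = 237 and Q = 316: ½·(316 − 237)·(178.5 − 139) = 1560.25.

DWL = 1560.25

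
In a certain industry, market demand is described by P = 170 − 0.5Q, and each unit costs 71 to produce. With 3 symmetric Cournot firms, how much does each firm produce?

With 3 symmetric Cournot firms, each firm's FOC gives 170 − 2q = 71, so q = 49.5, Q = 3·49.5 = 148.5, and P = 95.75.

q_i = 49.5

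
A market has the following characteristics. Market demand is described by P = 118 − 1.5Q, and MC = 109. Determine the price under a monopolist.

A monopolist chooses Q where MR = MC. MR = 118 − 3Q; setting this equal to 109 gives Q = 3 and P = 113.5.

P = 113.5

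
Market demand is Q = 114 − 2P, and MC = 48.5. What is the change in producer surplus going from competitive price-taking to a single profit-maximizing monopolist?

Inverting demand: P = 57 − 0.5Q.
Under competition P = MC = 48.5, so Q = (57 − 48.5)/0.5 = 17.
PS = (48.5 − 48.5)·17 = 0.
The monopolist equates marginal revenue to marginal cost: 57 − Q = 48.5, so Q = 8.5. From demand, P = 52.75.
PS = (52.75 − 48.5)·8.5 = 36.125.
Change in producer surplus: 36.125 − 0 = 36.125.

Producer surplus rises by 36.125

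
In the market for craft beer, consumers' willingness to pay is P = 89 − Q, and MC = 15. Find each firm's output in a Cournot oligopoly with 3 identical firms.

q_i = 18.5

In a 3-firm Cournot equilibrium, symmetry and the first-order condition give q = (89 − 15)/(4) = 18.5. So Q = 55.5 and P = 33.5.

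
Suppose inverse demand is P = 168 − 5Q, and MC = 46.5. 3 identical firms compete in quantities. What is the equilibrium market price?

With 3 symmetric Cournot firms, each firm's FOC gives 168 − 20q = 46.5, so q = 6.075, Q = 3·6.075 = 18.225, and P = 76.875.

P = 76.875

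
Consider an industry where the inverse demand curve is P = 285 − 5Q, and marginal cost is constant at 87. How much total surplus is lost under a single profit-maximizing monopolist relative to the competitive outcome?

DWL = 980.1

Perfect competition: P = MC = 87, so 285 − 5Q = 87 and Q = 39.6.
A monopolist chooses Q where MR = MC. MR = 285 − 10Q; setting this equal to 87 gives Q = 19.8 and P = 186.
DWL is the triangle between Q = 19.8 and Q = 39.6: ½·(39.6 − 19.8)·(186 − 87) = 980.1.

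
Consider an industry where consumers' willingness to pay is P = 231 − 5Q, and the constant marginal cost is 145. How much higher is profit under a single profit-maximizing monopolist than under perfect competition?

π rises by 369.8

Under competition P = MC = 145, so Q = (231 − 145)/5 = 17.2.
Profit = (145 − 145)·17.2 = 0.
The monopolist equates marginal revenue to marginal cost: 231 − 10Q = 145, so Q = 8.6. From demand, P = 188.
Profit = (188 − 145)·8.6 = 369.8.
Change in profit: 369.8 − 0 = 369.8.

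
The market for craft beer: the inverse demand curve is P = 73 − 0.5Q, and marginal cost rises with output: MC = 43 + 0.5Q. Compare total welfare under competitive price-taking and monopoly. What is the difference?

TS falls by 50

Competitive equilibrium sets price equal to marginal cost: 73 − 0.5Q = 43 + 0.5Q, so Q = 30 and P = 58.
CS = ½·(73 − 58)·30 = 225; PS = (58·30 − 43·30 − ½·0.5·30²) = 225; TS = 450.
The monopolist equates marginal revenue to marginal cost: 73 − Q = 43 + 0.5Q, so Q = 20. From demand, P = 63.
CS = ½·(73 − 63)·20 = 100; PS = (63·20 − 43·20 − ½·0.5·20²) = 300; TS = 400.
Change in total welfare: 400 − 450 = −50.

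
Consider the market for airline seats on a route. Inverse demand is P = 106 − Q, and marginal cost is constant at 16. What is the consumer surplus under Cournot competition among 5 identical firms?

CS = 2812.5

With 5 symmetric Cournot firms, each firm's FOC gives 106 − 6q = 16, so q = 15, Q = 5·15 = 75, and P = 31.
CS = ½·(106 − 31)·75 = 2812.5.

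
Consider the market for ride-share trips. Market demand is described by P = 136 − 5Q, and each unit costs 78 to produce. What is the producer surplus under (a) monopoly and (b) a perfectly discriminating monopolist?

A monopolist chooses Q where MR = MC. MR = 136 − 10Q; setting this equal to 78 gives Q = 5.8 and P = 107.
PS = (107 − 78)·5.8 = 168.2.
A perfectly discriminating monopolist sells every unit with P(Q) ≥ MC(Q), so output equals the competitive quantity Q = 11.6. Each buyer pays their reservation price, so CS = 0 and the firm captures all surplus.
PS = ½·(136 − 78)·11.6 = 336.4.

Monopoly: PS = 168.2; Perfect PD: PS = 336.4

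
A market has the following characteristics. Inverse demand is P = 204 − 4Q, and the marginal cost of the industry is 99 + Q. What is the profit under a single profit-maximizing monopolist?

Profit = 612.5

A monopolist chooses Q where MR = MC. MR = 204 − 8Q; setting this equal to 99 + Q gives Q = 35/3 and P = 472/3.
Profit = 472/3·35/3 − (99·35/3 + ½·1·(35/3)²) = 612.5.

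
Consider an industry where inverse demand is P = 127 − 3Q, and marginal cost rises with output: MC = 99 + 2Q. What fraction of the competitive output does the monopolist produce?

Q_m/Q_c = 0.625

Monopoly sets MR = MC: 127 − 6Q = 99 + 2Q ⇒ Q = 3.5, P = 127 − 3·3.5 = 116.5.
Competitive equilibrium sets price equal to marginal cost: 127 − 3Q = 99 + 2Q, so Q = 5.6 and P = 110.2.
Ratio Q_m/Q_c = 3.5/5.6 = 0.625.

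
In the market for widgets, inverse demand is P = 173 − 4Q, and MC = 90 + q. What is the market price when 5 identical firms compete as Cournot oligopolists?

With 5 symmetric Cournot firms, each firm's FOC gives 173 − 24q = 90 + q, so q = 3.32, Q = 5·3.32 = 16.6, and P = 106.6.

P = 106.6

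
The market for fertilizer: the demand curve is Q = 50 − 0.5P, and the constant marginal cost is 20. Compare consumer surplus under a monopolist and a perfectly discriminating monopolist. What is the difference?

Inverting demand: P = 100 − 2Q.
The monopolist equates marginal revenue to marginal cost: 100 − 4Q = 20, so Q = 20. From demand, P = 60.
CS = ½·(100 − 60)·20 = 400.
Under first-degree price discrimination the firm charges each unit its demand price and produces up to where P = MC, i.e. Q = 40. Consumer surplus is zero; producer surplus equals total surplus.
CS = 0.
Change in consumer surplus: 0 − 400 = −400.

Consumer surplus falls by 400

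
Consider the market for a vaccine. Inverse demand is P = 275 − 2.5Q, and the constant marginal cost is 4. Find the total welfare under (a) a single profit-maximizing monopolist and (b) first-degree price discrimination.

The monopolist equates marginal revenue to marginal cost: 275 − 5Q = 4, so Q = 54.2. From demand, P = 139.5.
CS = ½·(275 − 139.5)·54.2 = 3672.05; PS = (139.5 − 4)·54.2 = 7344.1; TS = 11016.15.
Under first-degree price discrimination the firm charges each unit its demand price and produces up to where P = MC, i.e. Q = 108.4. Consumer surplus is zero; producer surplus equals total surplus.
TS = 14688.2 (equal to competitive TS).

Monopoly: TS = 11016.15; Perfect PD: TS = 14688.2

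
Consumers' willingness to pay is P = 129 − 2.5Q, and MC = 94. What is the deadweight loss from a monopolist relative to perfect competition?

DWL = 61.25

Competitive firms price at marginal cost: P = 94, giving Q = 14.
A monopolist chooses Q where MR = MC. MR = 129 − 5Q; setting this equal to 94 gives Q = 7 and P = 111.5.
DWL is the triangle between Q = 7 and Q = 14: ½·(14 − 7)·(111.5 − 94) = 61.25.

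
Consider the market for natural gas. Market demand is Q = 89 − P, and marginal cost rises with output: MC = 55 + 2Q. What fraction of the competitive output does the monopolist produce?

Inverting demand: P = 89 − Q.
The monopolist equates marginal revenue to marginal cost: 89 − 2Q = 55 + 2Q, so Q = 8.5. From demand, P = 80.5.
Under competition P = MC: 89 − Q = 55 + 2Q ⇒ Q = 34/3, P = 233/3.
Ratio Q_m/Q_c = 8.5/(34/3) = 0.75.

Q_m/Q_c = 0.75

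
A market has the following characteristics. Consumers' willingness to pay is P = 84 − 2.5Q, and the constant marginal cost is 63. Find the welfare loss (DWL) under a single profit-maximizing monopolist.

DWL = 22.05

Perfect competition: P = MC = 63, so 84 − 2.5Q = 63 and Q = 8.4.
The monopolist equates marginal revenue to marginal cost: 84 − 5Q = 63, so Q = 4.2. From demand, P = 73.5.
DWL is the triangle between Q = 4.2 and Q = 8.4: ½·(8.4 − 4.2)·(73.5 − 63) = 22.05.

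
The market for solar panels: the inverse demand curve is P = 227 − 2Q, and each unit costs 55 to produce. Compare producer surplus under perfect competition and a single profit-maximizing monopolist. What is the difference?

PS rises by 3698

Competitive firms price at marginal cost: P = 55, giving Q = 86.
PS = (55 − 55)·86 = 0.
The monopolist equates marginal revenue to marginal cost: 227 − 4Q = 55, so Q = 43. From demand, P = 141.
PS = (141 − 55)·43 = 3698.
Change in producer surplus: 3698 − 0 = 3698.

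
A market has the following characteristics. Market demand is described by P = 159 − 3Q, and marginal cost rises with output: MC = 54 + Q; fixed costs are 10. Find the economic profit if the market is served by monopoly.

Monopoly sets MR = MC: 159 − 6Q = 54 + Q ⇒ Q = 15, P = 159 − 3·15 = 114.
Profit = 114·15 − (54·15 + ½·1·15²) − 10 = 777.5.

Profit = 777.5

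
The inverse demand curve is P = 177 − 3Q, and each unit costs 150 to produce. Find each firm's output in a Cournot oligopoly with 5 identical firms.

q_i = 1.5

Cournot with 5 identical firms: the symmetric best-response condition is 177 − 18q = 150. Each firm produces q = 1.5, total output Q = 7.5, price P = 154.5.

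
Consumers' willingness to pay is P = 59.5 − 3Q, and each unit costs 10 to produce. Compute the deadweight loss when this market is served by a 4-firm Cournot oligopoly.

Competitive firms price at marginal cost: P = 10, giving Q = 16.5.
With 4 symmetric Cournot firms, each firm's FOC gives 59.5 − 15q = 10, so q = 3.3, Q = 4·3.3 = 13.2, and P = 19.9.
DWL is the triangle between Q = 13.2 and Q = 16.5: ½·(16.5 − 13.2)·(19.9 − 10) = 16.335.

DWL = 16.335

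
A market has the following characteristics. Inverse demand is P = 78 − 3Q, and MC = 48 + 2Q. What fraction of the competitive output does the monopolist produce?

Q_m/Q_c = 0.625

A monopolist chooses Q where MR = MC. MR = 78 − 6Q; setting this equal to 48 + 2Q gives Q = 3.75 and P = 66.75.
Competitive equilibrium sets price equal to marginal cost: 78 − 3Q = 48 + 2Q, so Q = 6 and P = 60.
Ratio Q_m/Q_c = 3.75/6 = 0.625.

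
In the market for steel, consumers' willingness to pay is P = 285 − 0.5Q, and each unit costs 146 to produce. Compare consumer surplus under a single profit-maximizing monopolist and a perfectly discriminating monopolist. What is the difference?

The monopolist equates marginal revenue to marginal cost: 285 − Q = 146, so Q = 139. From demand, P = 215.5.
CS = ½·(285 − 215.5)·139 = 4830.25.
With perfect price discrimination, output is the efficient level Q = 278 (where demand meets MC), but every buyer pays their willingness to pay: CS = 0 and PS = total surplus.
CS = 0.
Change in consumer surplus: 0 − 4830.25 = −4830.25.

Consumer surplus falls by 4830.25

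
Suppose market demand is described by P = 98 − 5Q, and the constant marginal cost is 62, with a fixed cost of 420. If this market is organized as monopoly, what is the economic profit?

Profit = −355.2

Monopoly sets MR = MC: 98 − 10Q = 62 ⇒ Q = 3.6, P = 98 − 5·3.6 = 80.
Profit = (80 − 62)·3.6 − 420 = −355.2.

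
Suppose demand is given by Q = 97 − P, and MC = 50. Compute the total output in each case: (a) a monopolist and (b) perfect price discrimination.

Monopoly: Q = 23.5; Perfect PD: Q = 47

Inverting demand: P = 97 − Q.
The monopolist equates marginal revenue to marginal cost: 97 − 2Q = 50, so Q = 23.5. From demand, P = 73.5.
A perfectly discriminating monopolist sells every unit with P(Q) ≥ MC(Q), so output equals the competitive quantity Q = 47. Each buyer pays their reservation price, so CS = 0 and the firm captures all surplus.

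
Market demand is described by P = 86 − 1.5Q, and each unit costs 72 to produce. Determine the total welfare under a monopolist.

The monopolist equates marginal revenue to marginal cost: 86 − 3Q = 72, so Q = 14/3. From demand, P = 79.
CS = ½·(86 − 79)·14/3 = 49/3; PS = (79 − 72)·14/3 = 98/3; TS = 49.

TS = 49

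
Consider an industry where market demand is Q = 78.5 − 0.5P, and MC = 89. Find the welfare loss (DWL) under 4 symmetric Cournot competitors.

DWL = 46.24

Inverting demand: P = 157 − 2Q.
Competitive firms price at marginal cost: P = 89, giving Q = 34.
Cournot with 4 identical firms: the symmetric best-response condition is 157 − 10q = 89. Each firm produces q = 6.8, total output Q = 27.2, price P = 102.6.
DWL is the triangle between Q = 27.2 and Q = 34: ½·(34 − 27.2)·(102.6 − 89) = 46.24.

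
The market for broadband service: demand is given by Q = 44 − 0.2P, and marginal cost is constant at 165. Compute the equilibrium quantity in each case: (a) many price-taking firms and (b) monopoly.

Competition: Q = 11; Monopoly: Q = 5.5

Inverting demand: P = 220 − 5Q.
Competitive firms price at marginal cost: P = 165, giving Q = 11.
A monopolist chooses Q where MR = MC. MR = 220 − 10Q; setting this equal to 165 gives Q = 5.5 and P = 192.5.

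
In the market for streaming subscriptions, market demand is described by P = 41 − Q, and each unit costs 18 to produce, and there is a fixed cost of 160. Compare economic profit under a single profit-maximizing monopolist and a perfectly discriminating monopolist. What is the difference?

A monopolist chooses Q where MR = MC. MR = 41 − 2Q; setting this equal to 18 gives Q = 11.5 and P = 29.5.
Profit = (29.5 − 18)·11.5 − 160 = −27.75.
Under first-degree price discrimination the firm charges each unit its demand price and produces up to where P = MC, i.e. Q = 23. Consumer surplus is zero; producer surplus equals total surplus.
PS equals the full surplus area, 264.5. Profit = 264.5 − 160 = 104.5.
Change in economic profit: 104.5 − −27.75 = 132.25.

π rises by 132.25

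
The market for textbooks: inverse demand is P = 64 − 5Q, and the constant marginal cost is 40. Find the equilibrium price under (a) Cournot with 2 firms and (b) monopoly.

Cournot with 2 identical firms: the symmetric best-response condition is 64 − 15q = 40. Each firm produces q = 1.6, total output Q = 3.2, price P = 48.
Monopoly sets MR = MC: 64 − 10Q = 40 ⇒ Q = 2.4, P = 64 − 5·2.4 = 52.

Cournot: P = 48; Monopoly: P = 52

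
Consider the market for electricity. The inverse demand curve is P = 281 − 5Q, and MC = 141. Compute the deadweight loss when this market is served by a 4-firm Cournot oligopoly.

Perfect competition: P = MC = 141, so 281 − 5Q = 141 and Q = 28.
Cournot with 4 identical firms: the symmetric best-response condition is 281 − 25q = 141. Each firm produces q = 5.6, total output Q = 22.4, price P = 169.
DWL is the triangle between Q = 22.4 and Q = 28: ½·(28 − 22.4)·(169 − 141) = 78.4.

DWL = 78.4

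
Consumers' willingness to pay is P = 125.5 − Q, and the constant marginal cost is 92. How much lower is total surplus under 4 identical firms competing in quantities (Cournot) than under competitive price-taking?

Competitive firms price at marginal cost: P = 92, giving Q = 33.5.
CS = ½·(125.5 − 92)·33.5 = 561.125; PS = (92 − 92)·33.5 = 0; TS = 561.125.
With 4 symmetric Cournot firms, each firm's FOC gives 125.5 − 5q = 92, so q = 6.7, Q = 4·6.7 = 26.8, and P = 98.7.
CS = ½·(125.5 − 98.7)·26.8 = 359.12; PS = (98.7 − 92)·26.8 = 179.56; TS = 538.68.
Change in total surplus: 538.68 − 561.125 = −22.445.

TS falls by 22.445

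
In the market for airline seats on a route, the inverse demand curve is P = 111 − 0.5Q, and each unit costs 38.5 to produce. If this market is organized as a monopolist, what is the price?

Monopoly sets MR = MC: 111 − Q = 38.5 ⇒ Q = 72.5, P = 111 − 0.5·72.5 = 74.75.

P = 74.75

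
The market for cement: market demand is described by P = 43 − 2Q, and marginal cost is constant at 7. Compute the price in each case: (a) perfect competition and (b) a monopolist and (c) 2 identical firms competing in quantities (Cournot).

Competition: P = 7; Monopoly: P = 25; Cournot: P = 19

Competitive firms price at marginal cost: P = 7, giving Q = 18.
Monopoly sets MR = MC: 43 − 4Q = 7 ⇒ Q = 9, P = 43 − 2·9 = 25.
In a 2-firm Cournot equilibrium, symmetry and the first-order condition give q = (43 − 7)/(6) = 6. So Q = 12 and P = 19.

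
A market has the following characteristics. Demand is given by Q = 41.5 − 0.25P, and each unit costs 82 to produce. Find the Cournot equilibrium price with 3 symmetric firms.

Inverting demand: P = 166 − 4Q.
In a 3-firm Cournot equilibrium, symmetry and the first-order condition give q = (166 − 82)/(16) = 5.25. So Q = 15.75 and P = 103.

P = 103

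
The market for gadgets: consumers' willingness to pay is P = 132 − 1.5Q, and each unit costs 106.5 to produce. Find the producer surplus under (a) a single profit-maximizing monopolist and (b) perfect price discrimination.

Monopoly sets MR = MC: 132 − 3Q = 106.5 ⇒ Q = 8.5, P = 132 − 1.5·8.5 = 119.25.
PS = (119.25 − 106.5)·8.5 = 108.375.
Under first-degree price discrimination the firm charges each unit its demand price and produces up to where P = MC, i.e. Q = 17. Consumer surplus is zero; producer surplus equals total surplus.
PS = ½·(132 − 106.5)·17 = 216.75.

Monopoly: PS = 108.375; Perfect PD: PS = 216.75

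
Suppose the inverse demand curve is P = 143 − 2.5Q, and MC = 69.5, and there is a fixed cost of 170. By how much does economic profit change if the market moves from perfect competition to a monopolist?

π rises by 540.225

Under competition P = MC = 69.5, so Q = (143 − 69.5)/2.5 = 29.4.
Profit = (69.5 − 69.5)·29.4 − 170 = −170.
The monopolist equates marginal revenue to marginal cost: 143 − 5Q = 69.5, so Q = 14.7. From demand, P = 106.25.
Profit = (106.25 − 69.5)·14.7 − 170 = 370.225.
Change in economic profit: 370.225 − −170 = 540.225.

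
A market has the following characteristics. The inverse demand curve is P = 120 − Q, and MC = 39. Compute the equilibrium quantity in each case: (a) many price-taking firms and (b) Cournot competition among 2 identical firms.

Competition: Q = 81; Cournot: Q = 54

Perfect competition: P = MC = 39, so 120 − Q = 39 and Q = 81.
Cournot with 2 identical firms: the symmetric best-response condition is 120 − 3q = 39. Each firm produces q = 27, total output Q = 54, price P = 66.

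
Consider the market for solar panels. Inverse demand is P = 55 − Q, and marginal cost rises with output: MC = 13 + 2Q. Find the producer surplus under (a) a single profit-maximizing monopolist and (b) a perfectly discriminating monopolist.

Monopoly: PS = 220.5; Perfect PD: PS = 294

A monopolist chooses Q where MR = MC. MR = 55 − 2Q; setting this equal to 13 + 2Q gives Q = 10.5 and P = 44.5.
PS = P·Q − VC(Q) = 44.5·10.5 − (13·10.5 + ½·2·10.5²) = 220.5.
With perfect price discrimination, output is the efficient level Q = 14 (where demand meets MC), but every buyer pays their willingness to pay: CS = 0 and PS = total surplus.
PS = ½·(55 − 13)·14 = 294.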